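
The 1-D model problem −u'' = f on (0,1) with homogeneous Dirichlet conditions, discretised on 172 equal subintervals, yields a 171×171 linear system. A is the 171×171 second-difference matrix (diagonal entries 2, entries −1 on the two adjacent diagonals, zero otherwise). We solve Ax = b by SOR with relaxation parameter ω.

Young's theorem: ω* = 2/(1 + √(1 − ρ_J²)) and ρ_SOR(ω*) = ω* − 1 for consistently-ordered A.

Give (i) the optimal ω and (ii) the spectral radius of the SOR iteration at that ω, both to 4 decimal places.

spectrum of D⁻¹(L+U) = {cos(kπ/172) : 1≤k≤171}; ρ_J = cos(π/172) = 0.9998.
√(1−ρ_J²) simplifies to sin(π/172) = 0.01826.
Then 2/(1+√(1−ρ_J²)) = 2/(1+0.01826); ω* = 2/1.01826 = 1.9641.
ρ(B_{ω*}) = ω*−1 = 0.9641

ω* = 1.9641, ρ_SOR = 0.9641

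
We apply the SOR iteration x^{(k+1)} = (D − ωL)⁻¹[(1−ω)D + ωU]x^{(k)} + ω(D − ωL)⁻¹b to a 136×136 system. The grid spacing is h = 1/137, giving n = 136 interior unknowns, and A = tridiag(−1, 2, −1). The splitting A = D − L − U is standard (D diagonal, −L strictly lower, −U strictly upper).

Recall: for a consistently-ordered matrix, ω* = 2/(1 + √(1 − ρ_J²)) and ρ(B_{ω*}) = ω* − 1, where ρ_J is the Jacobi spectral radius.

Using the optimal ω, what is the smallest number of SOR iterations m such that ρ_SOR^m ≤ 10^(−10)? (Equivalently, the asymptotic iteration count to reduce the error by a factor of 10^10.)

n=136: λ(B_J) = 1 − λ(A)/2 = cos(kπ/137); k=1 gives ρ_J = 0.9997371.
√(1−ρ_J²) = |sin(π/137)| = 0.0229293
ω* = 2/(1+0.0229293) = 1.9551693
ρ(B_{ω*}) = ω*−1 = 0.9551693
m ≥ 10·ln10 / (−ln 0.9551693) = 502.018; smallest integer m = 503.

m = 503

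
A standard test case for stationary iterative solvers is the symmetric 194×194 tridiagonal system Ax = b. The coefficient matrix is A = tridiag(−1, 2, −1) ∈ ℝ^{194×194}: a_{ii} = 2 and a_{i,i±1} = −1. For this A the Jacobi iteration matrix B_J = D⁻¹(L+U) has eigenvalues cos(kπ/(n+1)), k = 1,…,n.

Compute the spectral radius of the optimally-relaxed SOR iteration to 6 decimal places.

ρ_SOR = 0.968291

With n=194, ρ(Jacobi) = cos(π/195) = 0.999870.
root = sin(π/195) = 0.0161100  (since 1−cos² = sin²).
ω* = 2 / (1 + 0.0161100) = 2 / 1.0161100 ≈ 1.968291.
ρ_SOR = ω* − 1 = 1.968291 − 1 = 0.968291.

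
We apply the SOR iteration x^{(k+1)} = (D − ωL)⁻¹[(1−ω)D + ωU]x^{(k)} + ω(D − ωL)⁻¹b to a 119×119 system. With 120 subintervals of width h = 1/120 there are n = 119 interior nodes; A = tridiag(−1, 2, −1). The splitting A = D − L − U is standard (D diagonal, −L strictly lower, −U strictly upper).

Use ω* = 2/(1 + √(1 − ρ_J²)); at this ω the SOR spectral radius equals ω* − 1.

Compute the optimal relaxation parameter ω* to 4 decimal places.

B_J for the 119×119 system has eigenvalues cos(kπ/120); ρ_J = cos(π/120) = 0.9997.
√(1−ρ_J²) simplifies to sin(π/120) = 0.02618.
Then 2/(1+√(1−ρ_J²)) = 2/(1+0.02618); ω* = 2/1.02618 = 1.9490.
At ω = 1.9490 every |λ(B_ω)| = ω−1, so ρ_SOR = 0.9490.

ω* = 1.9490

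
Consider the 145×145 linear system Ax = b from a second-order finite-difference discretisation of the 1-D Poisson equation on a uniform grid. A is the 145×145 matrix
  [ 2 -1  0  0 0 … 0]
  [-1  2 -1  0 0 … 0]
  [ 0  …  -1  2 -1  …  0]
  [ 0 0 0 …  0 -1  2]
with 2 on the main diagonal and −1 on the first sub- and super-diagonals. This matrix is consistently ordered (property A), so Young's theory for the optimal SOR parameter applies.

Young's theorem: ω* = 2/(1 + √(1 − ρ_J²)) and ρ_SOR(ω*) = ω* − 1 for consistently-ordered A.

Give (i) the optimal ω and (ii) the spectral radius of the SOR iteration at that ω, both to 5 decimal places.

With n=145, ρ(Jacobi) = cos(π/146) = 0.99977.
root = sin(π/146) = 0.021516  (since 1−cos² = sin²).
ω* = 2 / (1 + 0.021516) = 2 / 1.021516 ≈ 1.95787.
ρ_SOR = ω* − 1 ≈ 0.95787.

ω* = 1.95787, ρ_SOR = 0.95787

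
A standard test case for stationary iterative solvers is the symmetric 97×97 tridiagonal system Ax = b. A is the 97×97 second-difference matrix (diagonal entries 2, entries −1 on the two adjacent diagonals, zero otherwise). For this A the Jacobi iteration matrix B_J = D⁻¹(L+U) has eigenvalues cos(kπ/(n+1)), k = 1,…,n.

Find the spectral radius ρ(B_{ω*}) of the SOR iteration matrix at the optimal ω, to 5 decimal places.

ρ_SOR = 0.93789

ρ_J = max_k |cos(kπ/98)| = cos(π/98) = 0.99949
root = sin(π/98) = 0.032052  (since 1−cos² = sin²).
ω* = 2 / (1 + 0.032052) = 2 / 1.032052 ≈ 1.93789.
Hence ρ(B_{ω*}) = 1.93789 − 1 = 0.93789.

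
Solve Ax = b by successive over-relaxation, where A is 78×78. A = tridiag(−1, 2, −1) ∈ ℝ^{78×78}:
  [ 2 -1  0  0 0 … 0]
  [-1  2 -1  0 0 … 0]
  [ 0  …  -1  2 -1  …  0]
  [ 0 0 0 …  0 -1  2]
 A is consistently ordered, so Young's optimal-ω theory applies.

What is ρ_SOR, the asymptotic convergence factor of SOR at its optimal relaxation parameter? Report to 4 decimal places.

[ρ_J] n=78: ρ(B_J) = cos(π/(n+1)) = cos(π/79) = 0.9992.
√(1−ρ_J²) = |sin(π/79)| = 0.03976
ω* = 2/(1+0.03976) = 1.9235
ρ_SOR = ω* − 1 = 1.9235 − 1 = 0.9235.

ρ_SOR = 0.9235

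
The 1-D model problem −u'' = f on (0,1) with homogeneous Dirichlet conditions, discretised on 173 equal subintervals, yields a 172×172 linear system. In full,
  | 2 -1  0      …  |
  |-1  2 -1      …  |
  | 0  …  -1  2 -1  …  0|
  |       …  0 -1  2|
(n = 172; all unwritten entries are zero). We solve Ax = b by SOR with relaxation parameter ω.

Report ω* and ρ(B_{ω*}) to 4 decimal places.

spectrum of D⁻¹(L+U) = {cos(kπ/173) : 1≤k≤172}; ρ_J = cos(π/173) = 0.9998.
1 − cos²(π/173) = sin²(π/173) ⇒ √(1−ρ_J²) = sin(π/173) = 0.01816.
Then 2/(1+√(1−ρ_J²)) = 2/(1+0.01816); ω* = 2/1.01816 = 1.9643.
Hence ρ(B_{ω*}) = 1.9643 − 1 = 0.9643.

ω* = 1.9643, ρ_SOR = 0.9643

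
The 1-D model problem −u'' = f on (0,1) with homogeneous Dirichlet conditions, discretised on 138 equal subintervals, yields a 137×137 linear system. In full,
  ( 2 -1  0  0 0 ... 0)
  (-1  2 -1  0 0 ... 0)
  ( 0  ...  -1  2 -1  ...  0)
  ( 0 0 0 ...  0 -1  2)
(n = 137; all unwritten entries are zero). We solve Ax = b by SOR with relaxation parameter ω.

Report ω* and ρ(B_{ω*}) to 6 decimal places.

[ρ_J] n=137: ρ(B_J) = cos(π/(n+1)) = cos(π/138) = 0.999741.
√(1−ρ_J²) = |sin(π/138)| = 0.0227632
ω* = 2 / (1 + 0.0227632) = 2 / 1.0227632 ≈ 1.955487.
ρ(B_{ω*}) = ω*−1 = 0.955487

ω* = 1.955487, ρ_SOR = 0.955487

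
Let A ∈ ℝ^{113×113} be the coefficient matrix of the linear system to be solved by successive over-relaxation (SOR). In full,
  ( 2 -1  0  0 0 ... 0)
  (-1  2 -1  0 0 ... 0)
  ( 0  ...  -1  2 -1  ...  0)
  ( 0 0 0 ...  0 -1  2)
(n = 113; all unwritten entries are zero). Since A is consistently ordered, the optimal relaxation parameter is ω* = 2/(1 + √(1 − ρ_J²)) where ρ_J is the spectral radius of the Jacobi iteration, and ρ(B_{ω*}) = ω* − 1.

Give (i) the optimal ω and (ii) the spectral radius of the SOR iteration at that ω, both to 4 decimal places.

ω* = 1.9464, ρ_SOR = 0.9464

½·tridiag(1,0,1) at n=113: λ_k = cos(kπ/114); max |λ| at k=1 ⇒ ρ_J = cos(π/114) ≈ 0.9996.
root = sin(π/114) = 0.02755  (since 1−cos² = sin²).
ω* = 2 / (1 + 0.02755) = 2 / 1.02755 ≈ 1.9464.
ρ_SOR = ω* − 1 = 1.9464 − 1 = 0.9464.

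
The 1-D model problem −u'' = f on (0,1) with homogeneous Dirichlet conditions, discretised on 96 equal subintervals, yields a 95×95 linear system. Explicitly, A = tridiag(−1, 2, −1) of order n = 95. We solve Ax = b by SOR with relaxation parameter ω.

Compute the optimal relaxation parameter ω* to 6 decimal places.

[ρ_J] n=95: ρ(B_J) = cos(π/(n+1)) = cos(π/96) = 0.999465.
root = sin(π/96) = 0.0327191  (since 1−cos² = sin²).
Then 2/(1+√(1−ρ_J²)) = 2/(1+0.0327191); ω* = 2/1.0327191 = 1.936635.
ρ(B_{ω*}) = ω*−1 = 0.936635

ω* = 1.936635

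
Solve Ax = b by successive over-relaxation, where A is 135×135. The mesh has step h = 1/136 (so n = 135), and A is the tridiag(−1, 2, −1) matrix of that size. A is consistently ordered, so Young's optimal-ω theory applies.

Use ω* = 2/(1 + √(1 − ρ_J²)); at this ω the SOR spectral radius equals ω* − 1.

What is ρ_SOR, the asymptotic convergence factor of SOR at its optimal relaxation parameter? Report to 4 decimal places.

ρ_SOR = 0.9548

spectrum of D⁻¹(L+U) = {cos(kπ/136) : 1≤k≤135}; ρ_J = cos(π/136) = 0.9997.
root = sin(π/136) = 0.02310  (since 1−cos² = sin²).
ω* = 2 / (1 + 0.02310) = 2 / 1.02310 ≈ 1.9548.
and ρ(B_{ω*}) = 1.9548 − 1 = 0.9548.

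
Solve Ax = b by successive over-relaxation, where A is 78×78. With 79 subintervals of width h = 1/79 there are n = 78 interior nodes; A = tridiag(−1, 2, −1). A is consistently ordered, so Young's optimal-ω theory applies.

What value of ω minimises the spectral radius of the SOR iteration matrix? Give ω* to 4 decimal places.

B_J for the 78×78 system has eigenvalues cos(kπ/79); ρ_J = cos(π/79) = 0.9992.
√(1−ρ_J²) simplifies to sin(π/79) = 0.03976.
Then 2/(1+√(1−ρ_J²)) = 2/(1+0.03976); ω* = 2/1.03976 = 1.9235.
At ω = 1.9235 every |λ(B_ω)| = ω−1, so ρ_SOR = 0.9235.

ω* = 1.9235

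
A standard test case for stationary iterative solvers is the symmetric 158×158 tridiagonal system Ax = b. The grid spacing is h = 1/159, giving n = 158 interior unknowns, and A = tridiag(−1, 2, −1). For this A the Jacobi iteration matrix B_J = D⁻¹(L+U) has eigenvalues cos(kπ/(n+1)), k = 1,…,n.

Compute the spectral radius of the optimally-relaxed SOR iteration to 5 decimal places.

[ρ_J] n=158: ρ(B_J) = cos(π/(n+1)) = cos(π/159) = 0.99980.
root = sin(π/159) = 0.019757  (since 1−cos² = sin²).
ω* = 2/(1 + 0.019757) = 2/1.019757 = 1.96125.
ρ_SOR = ω* − 1 ≈ 0.96125.

ρ_SOR = 0.96125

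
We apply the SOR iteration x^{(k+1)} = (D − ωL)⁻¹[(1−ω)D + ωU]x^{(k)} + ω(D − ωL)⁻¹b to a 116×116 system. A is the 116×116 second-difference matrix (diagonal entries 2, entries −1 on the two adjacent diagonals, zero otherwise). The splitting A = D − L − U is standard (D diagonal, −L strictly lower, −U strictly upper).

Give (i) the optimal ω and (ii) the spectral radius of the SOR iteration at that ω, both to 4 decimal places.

spectrum of D⁻¹(L+U) = {cos(kπ/117) : 1≤k≤116}; ρ_J = cos(π/117) = 0.9996.
root = sin(π/117) = 0.02685  (since 1−cos² = sin²).
ω* = 2/(1+0.02685) = 1.9477
Hence ρ(B_{ω*}) = 1.9477 − 1 = 0.9477.

ω* = 1.9477, ρ_SOR = 0.9477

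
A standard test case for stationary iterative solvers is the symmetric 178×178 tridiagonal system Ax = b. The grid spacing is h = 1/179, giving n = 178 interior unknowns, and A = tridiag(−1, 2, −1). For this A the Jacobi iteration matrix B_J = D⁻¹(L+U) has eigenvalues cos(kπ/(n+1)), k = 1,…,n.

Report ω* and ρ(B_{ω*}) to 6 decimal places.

ω* = 1.965506, ρ_SOR = 0.965506

[ρ_J] n=178: ρ(B_J) = cos(π/(n+1)) = cos(π/179) = 0.999846.
√(1−ρ_J²) = |sin(π/179)| = 0.0175499
[ω*] 2 ÷ (1 + 0.0175499) = 2 ÷ 1.0175499 = 1.965506.
and ρ(B_{ω*}) = 1.965506 − 1 = 0.965506.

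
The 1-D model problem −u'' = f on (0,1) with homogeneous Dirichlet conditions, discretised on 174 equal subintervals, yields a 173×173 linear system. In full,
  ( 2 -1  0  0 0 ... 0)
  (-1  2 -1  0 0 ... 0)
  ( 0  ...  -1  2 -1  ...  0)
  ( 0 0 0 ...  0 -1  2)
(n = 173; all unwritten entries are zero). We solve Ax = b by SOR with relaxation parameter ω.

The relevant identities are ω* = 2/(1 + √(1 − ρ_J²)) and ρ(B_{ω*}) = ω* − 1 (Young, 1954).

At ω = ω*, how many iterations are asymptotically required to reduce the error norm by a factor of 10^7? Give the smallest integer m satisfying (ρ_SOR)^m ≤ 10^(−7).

m = 447

[ρ_J] n=173: ρ(B_J) = cos(π/(n+1)) = cos(π/174) = 0.9998370.
√(1 − cos²(π/174)) = sin(π/174) ≈ 0.0180541.
[ω*] 2 ÷ (1 + 0.0180541) = 2 ÷ 1.0180541 = 1.9645321.
Hence ρ(B_{ω*}) = 1.9645321 − 1 = 0.9645321.
m ≥ 7·ln10 / (−ln 0.9645321) = 446.334; smallest integer m = 447.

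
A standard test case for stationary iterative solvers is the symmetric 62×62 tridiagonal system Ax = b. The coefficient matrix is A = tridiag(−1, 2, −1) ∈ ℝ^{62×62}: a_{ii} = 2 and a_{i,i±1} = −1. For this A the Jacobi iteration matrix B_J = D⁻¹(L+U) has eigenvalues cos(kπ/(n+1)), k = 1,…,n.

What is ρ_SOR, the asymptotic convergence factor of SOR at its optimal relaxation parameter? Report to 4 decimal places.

ρ_J = max_k |cos(kπ/63)| = cos(π/63) = 0.9988
root = sin(π/63) = 0.04985  (since 1−cos² = sin²).
ω* = 2/(1+0.04985) = 1.9050
ρ_SOR = ω* − 1 = 1.9050 − 1 = 0.9050.

ρ_SOR = 0.9050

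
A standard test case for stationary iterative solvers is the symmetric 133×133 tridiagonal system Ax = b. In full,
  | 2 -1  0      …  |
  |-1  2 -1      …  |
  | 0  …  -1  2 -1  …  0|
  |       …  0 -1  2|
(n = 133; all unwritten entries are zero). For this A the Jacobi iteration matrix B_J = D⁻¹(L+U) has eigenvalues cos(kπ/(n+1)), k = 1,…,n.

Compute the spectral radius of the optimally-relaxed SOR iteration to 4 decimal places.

ρ_SOR = 0.9542

n=133: λ(B_J) = 1 − λ(A)/2 = cos(kπ/134); k=1 gives ρ_J = 0.9997.
root = sin(π/134) = 0.02344  (since 1−cos² = sin²).
So ω* = 2/1.02344 = 1.9542 (Young).
[ρ_SOR] ω* − 1 = 0.9542.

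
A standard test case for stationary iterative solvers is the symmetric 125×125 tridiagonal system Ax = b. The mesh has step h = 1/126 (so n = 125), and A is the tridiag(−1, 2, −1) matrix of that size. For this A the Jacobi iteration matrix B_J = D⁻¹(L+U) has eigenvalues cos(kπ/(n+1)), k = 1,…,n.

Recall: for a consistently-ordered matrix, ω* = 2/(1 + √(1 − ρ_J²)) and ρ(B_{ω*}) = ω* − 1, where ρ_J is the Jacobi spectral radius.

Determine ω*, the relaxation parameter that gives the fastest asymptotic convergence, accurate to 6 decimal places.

ω* = 1.951351

n=125: λ(B_J) = 1 − λ(A)/2 = cos(kπ/126); k=1 gives ρ_J = 0.999689.
1 − cos²(π/126) = sin²(π/126) ⇒ √(1−ρ_J²) = sin(π/126) = 0.0249307.
Young: ω* = 2/(1+√(1−ρ_J²)) = 2/(1+0.0249307) = 2/1.0249307 = 1.951351.
[ρ_SOR] ω* − 1 = 0.951351.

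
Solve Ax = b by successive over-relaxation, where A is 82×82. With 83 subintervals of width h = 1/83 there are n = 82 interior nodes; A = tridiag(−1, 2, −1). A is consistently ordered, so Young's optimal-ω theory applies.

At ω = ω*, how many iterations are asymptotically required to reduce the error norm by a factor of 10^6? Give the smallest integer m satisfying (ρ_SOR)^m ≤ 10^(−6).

m = 183

[ρ_J] n=82: ρ(B_J) = cos(π/(n+1)) = cos(π/83) = 0.9992838.
√(1 − cos²(π/83)) = sin(π/83) ≈ 0.0378415.
So ω* = 2/1.0378415 = 1.9270765 (Young).
[ρ_SOR] ω* − 1 = 0.9270765.
6·ln10 = 13.8155; −ln(0.9270765) = 0.0757192; m = ⌈13.8155/0.0757192⌉ = ⌈182.457⌉ = 183.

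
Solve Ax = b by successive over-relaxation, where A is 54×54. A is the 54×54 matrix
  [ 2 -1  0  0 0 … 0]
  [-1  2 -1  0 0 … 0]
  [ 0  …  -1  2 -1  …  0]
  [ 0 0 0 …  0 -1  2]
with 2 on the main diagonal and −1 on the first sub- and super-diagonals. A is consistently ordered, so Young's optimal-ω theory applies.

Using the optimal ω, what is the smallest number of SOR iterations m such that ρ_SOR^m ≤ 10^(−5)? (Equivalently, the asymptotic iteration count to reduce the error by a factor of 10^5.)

B_J for the 54×54 system has eigenvalues cos(kπ/55); ρ_J = cos(π/55) = 0.9983691.
1 − cos²(π/55) = sin²(π/55) ⇒ √(1−ρ_J²) = sin(π/55) = 0.0570888.
ω* = 2/(1 + 0.0570888) = 2/1.0570888 = 1.8919886.
Hence ρ(B_{ω*}) = 1.8919886 − 1 = 0.8919886.
5·ln10 = 11.5129; −ln(0.8919886) = 0.114302; m = ⌈11.5129/0.114302⌉ = ⌈100.724⌉ = 101.

m = 101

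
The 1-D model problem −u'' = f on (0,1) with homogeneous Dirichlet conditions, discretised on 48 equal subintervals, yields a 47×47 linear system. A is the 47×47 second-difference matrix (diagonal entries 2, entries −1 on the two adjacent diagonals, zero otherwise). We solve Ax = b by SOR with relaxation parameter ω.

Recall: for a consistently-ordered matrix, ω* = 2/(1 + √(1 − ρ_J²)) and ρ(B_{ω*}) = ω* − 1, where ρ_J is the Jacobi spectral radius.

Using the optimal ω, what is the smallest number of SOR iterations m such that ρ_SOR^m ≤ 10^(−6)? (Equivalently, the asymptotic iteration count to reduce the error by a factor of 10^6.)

m = 106

n=47: λ(B_J) = 1 − λ(A)/2 = cos(kπ/48); k=1 gives ρ_J = 0.9978589.
√(1−ρ_J²) simplifies to sin(π/48) = 0.0654031.
Young: ω* = 2/(1+√(1−ρ_J²)) = 2/(1+0.0654031) = 2/1.0654031 = 1.8772237.
ρ_SOR = ω* − 1 = 1.8772237 − 1 = 0.8772237.
m ≥ 6·ln10 / (−ln 0.8772237) = 105.467; smallest integer m = 106.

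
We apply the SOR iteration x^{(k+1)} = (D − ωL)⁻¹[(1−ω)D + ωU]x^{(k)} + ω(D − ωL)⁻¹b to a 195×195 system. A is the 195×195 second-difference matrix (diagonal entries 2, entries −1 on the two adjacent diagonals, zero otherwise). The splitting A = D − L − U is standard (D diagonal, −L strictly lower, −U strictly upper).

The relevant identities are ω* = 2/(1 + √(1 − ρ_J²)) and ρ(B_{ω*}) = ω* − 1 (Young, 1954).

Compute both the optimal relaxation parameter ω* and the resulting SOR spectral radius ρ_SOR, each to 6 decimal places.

ω* = 1.968450, ρ_SOR = 0.968450

B_J for the 195×195 system has eigenvalues cos(kπ/196); ρ_J = cos(π/196) = 0.999872.
1 − cos²(π/196) = sin²(π/196) ⇒ √(1−ρ_J²) = sin(π/196) = 0.0160278.
So ω* = 2/1.0160278 = 1.968450 (Young).
and ρ(B_{ω*}) = 1.968450 − 1 = 0.968450.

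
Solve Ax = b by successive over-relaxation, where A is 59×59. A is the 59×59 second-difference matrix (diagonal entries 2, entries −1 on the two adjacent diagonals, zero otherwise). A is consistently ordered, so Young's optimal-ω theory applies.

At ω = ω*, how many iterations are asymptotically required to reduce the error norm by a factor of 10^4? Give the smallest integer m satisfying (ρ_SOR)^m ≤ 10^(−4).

m = 88

[ρ_J] n=59: ρ(B_J) = cos(π/(n+1)) = cos(π/60) = 0.9986295.
√(1 − cos²(π/60)) = sin(π/60) ≈ 0.0523360.
ω* = 2/(1+0.0523360) = 1.9005337
and ρ(B_{ω*}) = 1.9005337 − 1 = 0.9005337.
m ≥ 4·ln10 / (−ln 0.9005337) = 87.912; smallest integer m = 88.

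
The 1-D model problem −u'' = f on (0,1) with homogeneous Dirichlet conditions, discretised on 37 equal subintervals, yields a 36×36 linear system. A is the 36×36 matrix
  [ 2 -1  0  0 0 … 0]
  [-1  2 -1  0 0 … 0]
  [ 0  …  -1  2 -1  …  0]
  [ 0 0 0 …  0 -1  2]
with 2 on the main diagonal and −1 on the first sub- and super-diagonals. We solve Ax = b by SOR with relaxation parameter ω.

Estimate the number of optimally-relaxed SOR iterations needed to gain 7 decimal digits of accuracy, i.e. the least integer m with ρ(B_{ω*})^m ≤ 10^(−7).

m = 95

With n=36, ρ(Jacobi) = cos(π/37) = 0.9963975.
√(1−ρ_J²) simplifies to sin(π/37) = 0.0848059.
ω* = 2 / (1 + 0.0848059) = 2 / 1.0848059 ≈ 1.8436478.
ρ_SOR = ω* − 1 ≈ 0.8436478.
(0.8436478)^m ≤ 10^{−7}  ⇒  m·ln(0.8436478) ≤ −7·ln10  ⇒  m ≥ 94.801  ⇒  m = 95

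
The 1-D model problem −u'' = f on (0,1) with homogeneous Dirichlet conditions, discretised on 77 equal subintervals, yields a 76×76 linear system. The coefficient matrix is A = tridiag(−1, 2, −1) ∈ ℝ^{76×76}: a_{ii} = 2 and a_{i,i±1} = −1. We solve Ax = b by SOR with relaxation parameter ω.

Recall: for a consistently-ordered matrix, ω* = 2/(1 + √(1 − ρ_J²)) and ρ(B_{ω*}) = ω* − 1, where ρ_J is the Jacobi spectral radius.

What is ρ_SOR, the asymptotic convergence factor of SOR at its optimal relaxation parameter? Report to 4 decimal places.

n=76: λ(B_J) = 1 − λ(A)/2 = cos(kπ/77); k=1 gives ρ_J = 0.9992.
root = sin(π/77) = 0.04079  (since 1−cos² = sin²).
Then 2/(1+√(1−ρ_J²)) = 2/(1+0.04079); ω* = 2/1.04079 = 1.9216.
[ρ_SOR] ω* − 1 = 0.9216.

ρ_SOR = 0.9216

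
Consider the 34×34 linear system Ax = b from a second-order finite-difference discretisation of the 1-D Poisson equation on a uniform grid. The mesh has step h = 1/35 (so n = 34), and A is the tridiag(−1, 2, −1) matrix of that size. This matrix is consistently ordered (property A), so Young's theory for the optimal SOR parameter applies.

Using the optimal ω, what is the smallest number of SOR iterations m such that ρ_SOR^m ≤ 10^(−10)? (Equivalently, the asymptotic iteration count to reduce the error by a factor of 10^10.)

m = 129

With n=34, ρ(Jacobi) = cos(π/35) = 0.9959743.
1 − cos²(π/35) = sin²(π/35) ⇒ √(1−ρ_J²) = sin(π/35) = 0.0896393.
[ω*] 2 ÷ (1 + 0.0896393) = 2 ÷ 1.0896393 = 1.8354698.
[ρ_SOR] ω* − 1 = 0.8354698.
m ≥ 10·ln10 / (−ln 0.8354698) = 128.092; smallest integer m = 129.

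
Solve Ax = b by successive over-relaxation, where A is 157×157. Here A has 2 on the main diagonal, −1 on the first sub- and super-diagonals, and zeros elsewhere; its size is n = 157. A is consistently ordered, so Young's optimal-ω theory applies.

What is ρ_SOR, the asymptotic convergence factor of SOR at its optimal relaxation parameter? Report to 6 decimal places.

ρ_SOR = 0.961011

B_J for the 157×157 system has eigenvalues cos(kπ/158); ρ_J = cos(π/158) = 0.999802.
√(1−ρ_J²) simplifies to sin(π/158) = 0.0198822.
ω* = 2 / (1 + 0.0198822) = 2 / 1.0198822 ≈ 1.961011.
ρ(B_{ω*}) = ω*−1 = 0.961011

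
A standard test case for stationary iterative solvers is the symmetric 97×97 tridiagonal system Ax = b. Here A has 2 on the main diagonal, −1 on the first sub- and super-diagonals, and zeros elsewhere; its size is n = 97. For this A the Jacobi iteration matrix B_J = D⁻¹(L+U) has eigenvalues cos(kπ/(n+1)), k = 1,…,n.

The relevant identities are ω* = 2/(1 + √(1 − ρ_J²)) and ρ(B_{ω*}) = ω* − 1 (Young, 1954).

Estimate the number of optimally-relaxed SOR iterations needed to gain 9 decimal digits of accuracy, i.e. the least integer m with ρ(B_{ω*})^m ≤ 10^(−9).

m = 324

[ρ_J] n=97: ρ(B_J) = cos(π/(n+1)) = cos(π/98) = 0.9994862.
root = sin(π/98) = 0.0320516  (since 1−cos² = sin²).
So ω* = 2/1.0320516 = 1.9378876 (Young).
ρ_SOR = ω* − 1 = 1.9378876 − 1 = 0.9378876.
For 9 digits: m = 9·ln10 / (−ln 0.9378876) = 20.7233/0.0641252 = 323.169; round up → m = 324.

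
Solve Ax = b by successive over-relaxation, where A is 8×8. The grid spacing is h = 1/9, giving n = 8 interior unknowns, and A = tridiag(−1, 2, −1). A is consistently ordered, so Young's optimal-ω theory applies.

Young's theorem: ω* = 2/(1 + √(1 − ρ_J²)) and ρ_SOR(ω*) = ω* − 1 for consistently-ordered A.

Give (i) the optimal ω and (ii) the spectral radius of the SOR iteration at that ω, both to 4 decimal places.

ω* = 1.4903, ρ_SOR = 0.4903

[ρ_J] n=8: ρ(B_J) = cos(π/(n+1)) = cos(π/9) = 0.9397.
√(1−ρ_J²) simplifies to sin(π/9) = 0.34202.
Young: ω* = 2/(1+√(1−ρ_J²)) = 2/(1+0.34202) = 2/1.34202 = 1.4903.
ρ_SOR = ω* − 1 = 1.4903 − 1 = 0.4903.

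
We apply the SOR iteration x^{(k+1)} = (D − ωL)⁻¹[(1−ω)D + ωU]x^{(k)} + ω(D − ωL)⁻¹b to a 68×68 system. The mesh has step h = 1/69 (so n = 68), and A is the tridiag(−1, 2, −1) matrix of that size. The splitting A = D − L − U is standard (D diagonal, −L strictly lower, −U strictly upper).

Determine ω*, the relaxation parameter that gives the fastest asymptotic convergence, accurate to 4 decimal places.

With n=68, ρ(Jacobi) = cos(π/69) = 0.9990.
√(1−ρ_J²) simplifies to sin(π/69) = 0.04551.
ω* = 2 / (1 + 0.04551) = 2 / 1.04551 ≈ 1.9129.
ρ(B_{ω*}) = ω*−1 = 0.9129

ω* = 1.9129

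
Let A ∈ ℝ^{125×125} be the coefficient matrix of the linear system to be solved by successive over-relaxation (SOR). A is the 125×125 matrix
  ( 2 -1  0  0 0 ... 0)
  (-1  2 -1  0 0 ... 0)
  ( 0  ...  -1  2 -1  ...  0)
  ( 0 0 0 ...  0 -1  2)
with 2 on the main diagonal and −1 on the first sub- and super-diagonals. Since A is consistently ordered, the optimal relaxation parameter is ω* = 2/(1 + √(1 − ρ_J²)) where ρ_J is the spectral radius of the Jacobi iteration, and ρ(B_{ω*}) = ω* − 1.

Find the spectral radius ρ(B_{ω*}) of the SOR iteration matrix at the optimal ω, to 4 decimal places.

ρ_J = max_k |cos(kπ/126)| = cos(π/126) = 0.9997
√(1−ρ_J²) = |sin(π/126)| = 0.02493
So ω* = 2/1.02493 = 1.9514 (Young).
ρ_SOR = ω* − 1 ≈ 0.9514.

ρ_SOR = 0.9514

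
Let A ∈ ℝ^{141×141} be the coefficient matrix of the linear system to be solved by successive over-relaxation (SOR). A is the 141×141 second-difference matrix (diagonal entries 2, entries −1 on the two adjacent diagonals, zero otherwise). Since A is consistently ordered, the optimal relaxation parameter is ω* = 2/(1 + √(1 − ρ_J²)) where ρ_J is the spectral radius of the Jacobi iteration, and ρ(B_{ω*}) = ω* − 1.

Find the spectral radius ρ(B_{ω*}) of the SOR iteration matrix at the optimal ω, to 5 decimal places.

ρ_SOR = 0.95671

B_J for the 141×141 system has eigenvalues cos(kπ/142); ρ_J = cos(π/142) = 0.99976.
√(1 − cos²(π/142)) = sin(π/142) ≈ 0.022122.
Young: ω* = 2/(1+√(1−ρ_J²)) = 2/(1+0.022122) = 2/1.022122 = 1.95671.
Hence ρ(B_{ω*}) = 1.95671 − 1 = 0.95671.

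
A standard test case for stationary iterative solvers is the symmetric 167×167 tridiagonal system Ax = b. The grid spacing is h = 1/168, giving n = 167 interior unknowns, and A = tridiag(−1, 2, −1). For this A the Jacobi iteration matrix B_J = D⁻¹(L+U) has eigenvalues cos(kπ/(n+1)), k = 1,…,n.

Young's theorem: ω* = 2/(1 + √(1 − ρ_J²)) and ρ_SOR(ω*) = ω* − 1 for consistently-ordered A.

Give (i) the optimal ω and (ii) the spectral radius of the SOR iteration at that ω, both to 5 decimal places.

½·tridiag(1,0,1) at n=167: λ_k = cos(kπ/168); max |λ| at k=1 ⇒ ρ_J = cos(π/168) ≈ 0.99983.
1 − cos²(π/168) = sin²(π/168) ⇒ √(1−ρ_J²) = sin(π/168) = 0.018699.
ω* = 2/(1 + 0.018699) = 2/1.018699 = 1.96329.
At ω = 1.96329 every |λ(B_ω)| = ω−1, so ρ_SOR = 0.96329.

ω* = 1.96329, ρ_SOR = 0.96329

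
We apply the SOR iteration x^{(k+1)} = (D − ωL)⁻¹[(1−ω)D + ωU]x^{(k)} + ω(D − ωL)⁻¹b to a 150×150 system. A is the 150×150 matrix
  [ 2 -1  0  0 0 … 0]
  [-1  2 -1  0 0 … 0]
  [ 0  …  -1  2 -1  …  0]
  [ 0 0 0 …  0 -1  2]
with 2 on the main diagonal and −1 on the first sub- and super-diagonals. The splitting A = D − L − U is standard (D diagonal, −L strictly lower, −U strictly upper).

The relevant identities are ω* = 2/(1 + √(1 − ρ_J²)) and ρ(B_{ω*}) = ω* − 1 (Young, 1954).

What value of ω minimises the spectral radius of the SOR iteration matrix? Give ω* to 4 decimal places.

ω* = 1.9592

spectrum of D⁻¹(L+U) = {cos(kπ/151) : 1≤k≤150}; ρ_J = cos(π/151) = 0.9998.
root = sin(π/151) = 0.02080  (since 1−cos² = sin²).
ω* = 2 / (1 + 0.02080) = 2 / 1.02080 ≈ 1.9592.
ρ_SOR = ω* − 1 = 1.9592 − 1 = 0.9592.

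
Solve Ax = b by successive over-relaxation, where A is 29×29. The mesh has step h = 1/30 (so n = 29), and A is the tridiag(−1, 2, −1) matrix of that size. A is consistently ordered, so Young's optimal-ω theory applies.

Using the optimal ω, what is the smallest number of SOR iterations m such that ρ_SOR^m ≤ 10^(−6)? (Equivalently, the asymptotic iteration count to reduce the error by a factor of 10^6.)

[ρ_J] n=29: ρ(B_J) = cos(π/(n+1)) = cos(π/30) = 0.9945219.
√(1 − cos²(π/30)) = sin(π/30) ≈ 0.1045285.
ω* = 2 / (1 + 0.1045285) = 2 / 1.1045285 ≈ 1.8107274.
and ρ(B_{ω*}) = 1.8107274 − 1 = 0.8107274.
m ≥ 6·ln10 / (−ln 0.8107274) = 65.844; smallest integer m = 66.

m = 66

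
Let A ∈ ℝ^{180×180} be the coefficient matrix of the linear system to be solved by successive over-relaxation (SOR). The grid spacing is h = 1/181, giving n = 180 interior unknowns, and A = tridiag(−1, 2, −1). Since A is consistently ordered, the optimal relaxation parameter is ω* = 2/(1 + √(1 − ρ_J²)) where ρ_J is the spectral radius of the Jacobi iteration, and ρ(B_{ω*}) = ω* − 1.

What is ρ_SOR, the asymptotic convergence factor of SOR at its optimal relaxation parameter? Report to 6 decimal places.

½·tridiag(1,0,1) at n=180: λ_k = cos(kπ/181); max |λ| at k=1 ⇒ ρ_J = cos(π/181) ≈ 0.999849.
1 − cos²(π/181) = sin²(π/181) ⇒ √(1−ρ_J²) = sin(π/181) = 0.0173560.
[ω*] 2 ÷ (1 + 0.0173560) = 2 ÷ 1.0173560 = 1.965880.
Hence ρ(B_{ω*}) = 1.965880 − 1 = 0.965880.

ρ_SOR = 0.965880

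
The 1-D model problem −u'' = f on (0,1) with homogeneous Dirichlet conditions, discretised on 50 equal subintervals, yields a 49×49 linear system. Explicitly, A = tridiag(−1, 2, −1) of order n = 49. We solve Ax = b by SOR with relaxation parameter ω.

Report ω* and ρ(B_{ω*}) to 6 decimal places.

spectrum of D⁻¹(L+U) = {cos(kπ/50) : 1≤k≤49}; ρ_J = cos(π/50) = 0.998027.
root = sin(π/50) = 0.0627905  (since 1−cos² = sin²).
Young: ω* = 2/(1+√(1−ρ_J²)) = 2/(1+0.0627905) = 2/1.0627905 = 1.881838.
and ρ(B_{ω*}) = 1.881838 − 1 = 0.881838.

ω* = 1.881838, ρ_SOR = 0.881838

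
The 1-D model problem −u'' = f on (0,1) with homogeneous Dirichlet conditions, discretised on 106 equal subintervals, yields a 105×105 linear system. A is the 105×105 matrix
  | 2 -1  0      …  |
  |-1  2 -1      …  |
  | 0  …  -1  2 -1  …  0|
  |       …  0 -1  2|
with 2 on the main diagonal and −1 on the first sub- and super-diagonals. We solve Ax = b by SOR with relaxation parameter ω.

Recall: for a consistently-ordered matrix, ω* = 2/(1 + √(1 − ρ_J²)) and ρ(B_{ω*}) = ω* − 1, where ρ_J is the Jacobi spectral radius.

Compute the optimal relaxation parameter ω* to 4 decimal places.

ω* = 1.9424

ρ_J = max_k |cos(kπ/106)| = cos(π/106) = 0.9996
√(1−ρ_J²) simplifies to sin(π/106) = 0.02963.
ω* = 2 / (1 + 0.02963) = 2 / 1.02963 ≈ 1.9424.
[ρ_SOR] ω* − 1 = 0.9424.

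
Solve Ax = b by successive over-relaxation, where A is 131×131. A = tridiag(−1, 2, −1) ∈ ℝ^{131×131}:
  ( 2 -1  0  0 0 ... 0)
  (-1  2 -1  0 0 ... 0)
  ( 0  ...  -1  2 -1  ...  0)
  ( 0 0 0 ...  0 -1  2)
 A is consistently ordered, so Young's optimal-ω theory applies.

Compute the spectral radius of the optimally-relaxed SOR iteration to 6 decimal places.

ρ_SOR = 0.953511

With n=131, ρ(Jacobi) = cos(π/132) = 0.999717.
root = sin(π/132) = 0.0237977  (since 1−cos² = sin²).
Then 2/(1+√(1−ρ_J²)) = 2/(1+0.0237977); ω* = 2/1.0237977 = 1.953511.
Hence ρ(B_{ω*}) = 1.953511 − 1 = 0.953511.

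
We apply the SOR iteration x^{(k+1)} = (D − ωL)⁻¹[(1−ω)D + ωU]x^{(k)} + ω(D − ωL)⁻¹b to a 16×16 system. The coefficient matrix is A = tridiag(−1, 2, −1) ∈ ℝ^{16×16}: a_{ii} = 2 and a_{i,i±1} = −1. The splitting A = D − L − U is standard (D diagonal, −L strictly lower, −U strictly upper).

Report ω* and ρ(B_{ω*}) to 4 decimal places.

½·tridiag(1,0,1) at n=16: λ_k = cos(kπ/17); max |λ| at k=1 ⇒ ρ_J = cos(π/17) ≈ 0.9830.
√(1−ρ_J²) = |sin(π/17)| = 0.18375
ω* = 2 / (1 + 0.18375) = 2 / 1.18375 ≈ 1.6895.
[ρ_SOR] ω* − 1 = 0.6895.

ω* = 1.6895, ρ_SOR = 0.6895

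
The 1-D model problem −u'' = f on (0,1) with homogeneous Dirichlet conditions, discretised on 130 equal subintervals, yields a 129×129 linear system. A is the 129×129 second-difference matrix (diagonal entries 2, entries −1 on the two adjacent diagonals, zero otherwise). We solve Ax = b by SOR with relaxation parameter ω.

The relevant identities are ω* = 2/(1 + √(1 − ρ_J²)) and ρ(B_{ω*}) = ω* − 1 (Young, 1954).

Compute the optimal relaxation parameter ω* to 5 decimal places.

ω* = 1.95281

ρ_J = max_k |cos(kπ/130)| = cos(π/130) = 0.99971
√(1−ρ_J²) = |sin(π/130)| = 0.024164
ω* = 2/(1+0.024164) = 1.95281
and ρ(B_{ω*}) = 1.95281 − 1 = 0.95281.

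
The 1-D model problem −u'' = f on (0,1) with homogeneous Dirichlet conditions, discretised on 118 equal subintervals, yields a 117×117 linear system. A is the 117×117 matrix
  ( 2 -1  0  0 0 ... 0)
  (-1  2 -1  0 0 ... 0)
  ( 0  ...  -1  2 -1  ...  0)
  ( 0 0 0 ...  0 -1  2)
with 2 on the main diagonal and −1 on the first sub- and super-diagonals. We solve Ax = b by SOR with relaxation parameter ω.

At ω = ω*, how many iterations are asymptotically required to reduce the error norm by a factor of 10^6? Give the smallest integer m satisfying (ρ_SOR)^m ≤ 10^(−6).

With n=117, ρ(Jacobi) = cos(π/118) = 0.9996456.
1 − cos²(π/118) = sin²(π/118) ⇒ √(1−ρ_J²) = sin(π/118) = 0.0266205.
[ω*] 2 ÷ (1 + 0.0266205) = 2 ÷ 1.0266205 = 1.9481396.
Hence ρ(B_{ω*}) = 1.9481396 − 1 = 0.9481396.
ρ_SOR^m ≤ 10^(−6) ⇔ m ≥ 6·ln10/(−ln 0.9481396) = 13.8155/0.0532535 = 259.429; m = ⌈259.429⌉ = 260.

m = 260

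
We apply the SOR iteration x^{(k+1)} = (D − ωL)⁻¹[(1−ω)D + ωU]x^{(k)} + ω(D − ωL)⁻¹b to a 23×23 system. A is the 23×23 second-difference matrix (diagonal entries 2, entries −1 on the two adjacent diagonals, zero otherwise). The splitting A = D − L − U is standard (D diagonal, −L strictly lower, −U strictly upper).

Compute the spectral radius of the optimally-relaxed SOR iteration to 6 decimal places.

ρ_J = max_k |cos(kπ/24)| = cos(π/24) = 0.991445
1 − cos²(π/24) = sin²(π/24) ⇒ √(1−ρ_J²) = sin(π/24) = 0.1305262.
So ω* = 2/1.1305262 = 1.769088 (Young).
ρ_SOR = ω* − 1 ≈ 0.769088.

ρ_SOR = 0.769088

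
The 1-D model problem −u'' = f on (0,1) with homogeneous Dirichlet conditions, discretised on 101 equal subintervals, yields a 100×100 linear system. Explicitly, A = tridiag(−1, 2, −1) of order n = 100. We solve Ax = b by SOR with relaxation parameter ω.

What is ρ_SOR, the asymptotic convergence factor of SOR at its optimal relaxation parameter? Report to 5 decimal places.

½·tridiag(1,0,1) at n=100: λ_k = cos(kπ/101); max |λ| at k=1 ⇒ ρ_J = cos(π/101) ≈ 0.99952.
√(1−ρ_J²) = |sin(π/101)| = 0.031100
[ω*] 2 ÷ (1 + 0.031100) = 2 ÷ 1.031100 = 1.93968.
ρ_SOR = ω* − 1 = 1.93968 − 1 = 0.93968.

ρ_SOR = 0.93968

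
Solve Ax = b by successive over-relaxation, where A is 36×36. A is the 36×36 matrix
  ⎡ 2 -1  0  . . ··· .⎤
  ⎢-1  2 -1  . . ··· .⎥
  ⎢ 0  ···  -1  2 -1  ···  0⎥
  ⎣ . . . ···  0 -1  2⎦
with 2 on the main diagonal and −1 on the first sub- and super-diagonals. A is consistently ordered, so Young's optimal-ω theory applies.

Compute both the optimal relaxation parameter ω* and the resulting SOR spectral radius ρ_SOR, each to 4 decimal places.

With n=36, ρ(Jacobi) = cos(π/37) = 0.9964.
root = sin(π/37) = 0.08481  (since 1−cos² = sin²).
Young: ω* = 2/(1+√(1−ρ_J²)) = 2/(1+0.08481) = 2/1.08481 = 1.8436.
and ρ(B_{ω*}) = 1.8436 − 1 = 0.8436.

ω* = 1.8436, ρ_SOR = 0.8436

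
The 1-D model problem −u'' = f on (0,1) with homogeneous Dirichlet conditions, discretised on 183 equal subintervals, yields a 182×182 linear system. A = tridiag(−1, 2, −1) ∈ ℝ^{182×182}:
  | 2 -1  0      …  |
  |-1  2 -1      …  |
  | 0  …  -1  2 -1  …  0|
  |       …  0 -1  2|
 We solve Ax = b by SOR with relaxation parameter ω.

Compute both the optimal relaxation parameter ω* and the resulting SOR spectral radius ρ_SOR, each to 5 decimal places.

spectrum of D⁻¹(L+U) = {cos(kπ/183) : 1≤k≤182}; ρ_J = cos(π/183) = 0.99985.
√(1 − cos²(π/183)) = sin(π/183) ≈ 0.017166.
ω* = 2/(1 + 0.017166) = 2/1.017166 = 1.96625.
ρ(B_{ω*}) = ω*−1 = 0.96625

ω* = 1.96625, ρ_SOR = 0.96625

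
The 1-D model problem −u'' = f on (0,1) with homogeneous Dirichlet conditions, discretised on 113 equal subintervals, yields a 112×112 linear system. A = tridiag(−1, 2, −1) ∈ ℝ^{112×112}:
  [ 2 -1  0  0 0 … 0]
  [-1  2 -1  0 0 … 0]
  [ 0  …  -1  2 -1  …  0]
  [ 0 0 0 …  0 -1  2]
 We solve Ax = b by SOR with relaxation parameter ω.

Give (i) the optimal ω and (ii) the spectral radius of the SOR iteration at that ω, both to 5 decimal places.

ω* = 1.94591, ρ_SOR = 0.94591

B_J for the 112×112 system has eigenvalues cos(kπ/113); ρ_J = cos(π/113) = 0.99961.
1 − cos²(π/113) = sin²(π/113) ⇒ √(1−ρ_J²) = sin(π/113) = 0.027798.
Then 2/(1+√(1−ρ_J²)) = 2/(1+0.027798); ω* = 2/1.027798 = 1.94591.
[ρ_SOR] ω* − 1 = 0.94591.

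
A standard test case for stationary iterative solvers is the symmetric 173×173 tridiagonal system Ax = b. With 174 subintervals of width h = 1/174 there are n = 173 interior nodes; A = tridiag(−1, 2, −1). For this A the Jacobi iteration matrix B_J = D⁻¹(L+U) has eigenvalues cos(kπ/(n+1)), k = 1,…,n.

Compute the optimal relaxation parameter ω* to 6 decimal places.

ω* = 1.964532

½·tridiag(1,0,1) at n=173: λ_k = cos(kπ/174); max |λ| at k=1 ⇒ ρ_J = cos(π/174) ≈ 0.999837.
√(1−ρ_J²) simplifies to sin(π/174) = 0.0180541.
[ω*] 2 ÷ (1 + 0.0180541) = 2 ÷ 1.0180541 = 1.964532.
ρ(B_{ω*}) = ω*−1 = 0.964532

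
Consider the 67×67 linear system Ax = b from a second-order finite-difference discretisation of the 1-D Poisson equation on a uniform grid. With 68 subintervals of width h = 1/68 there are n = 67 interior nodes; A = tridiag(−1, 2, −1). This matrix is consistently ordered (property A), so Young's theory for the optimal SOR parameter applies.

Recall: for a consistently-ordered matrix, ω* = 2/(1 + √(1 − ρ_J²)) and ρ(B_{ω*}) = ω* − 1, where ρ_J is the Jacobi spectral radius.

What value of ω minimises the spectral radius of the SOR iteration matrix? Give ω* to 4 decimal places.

ω* = 1.9117

spectrum of D⁻¹(L+U) = {cos(kπ/68) : 1≤k≤67}; ρ_J = cos(π/68) = 0.9989.
1 − cos²(π/68) = sin²(π/68) ⇒ √(1−ρ_J²) = sin(π/68) = 0.04618.
ω* = 2/(1+0.04618) = 1.9117
At ω = 1.9117 every |λ(B_ω)| = ω−1, so ρ_SOR = 0.9117.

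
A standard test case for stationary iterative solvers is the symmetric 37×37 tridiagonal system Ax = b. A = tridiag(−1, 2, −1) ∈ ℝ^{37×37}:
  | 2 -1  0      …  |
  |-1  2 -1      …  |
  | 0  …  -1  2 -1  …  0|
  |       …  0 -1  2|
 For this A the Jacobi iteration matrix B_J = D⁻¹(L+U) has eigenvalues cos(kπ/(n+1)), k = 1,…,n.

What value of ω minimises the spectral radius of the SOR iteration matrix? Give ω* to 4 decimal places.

ω* = 1.8474

spectrum of D⁻¹(L+U) = {cos(kπ/38) : 1≤k≤37}; ρ_J = cos(π/38) = 0.9966.
√(1−ρ_J²) simplifies to sin(π/38) = 0.08258.
Young: ω* = 2/(1+√(1−ρ_J²)) = 2/(1+0.08258) = 2/1.08258 = 1.8474.
[ρ_SOR] ω* − 1 = 0.8474.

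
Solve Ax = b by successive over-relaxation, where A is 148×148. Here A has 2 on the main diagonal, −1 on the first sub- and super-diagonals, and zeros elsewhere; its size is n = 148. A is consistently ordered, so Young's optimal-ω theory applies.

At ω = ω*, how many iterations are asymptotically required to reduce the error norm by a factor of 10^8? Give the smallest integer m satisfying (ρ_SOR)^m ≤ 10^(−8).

m = 437

B_J for the 148×148 system has eigenvalues cos(kπ/149); ρ_J = cos(π/149) = 0.9997777.
√(1−ρ_J²) = |sin(π/149)| = 0.0210830
ω* = 2/(1 + 0.0210830) = 2/1.0210830 = 1.9587046.
ρ_SOR = ω* − 1 ≈ 0.9587046.
8·ln10 = 18.4207; −ln(0.9587046) = 0.0421723; m = ⌈18.4207/0.0421723⌉ = ⌈436.796⌉ = 437.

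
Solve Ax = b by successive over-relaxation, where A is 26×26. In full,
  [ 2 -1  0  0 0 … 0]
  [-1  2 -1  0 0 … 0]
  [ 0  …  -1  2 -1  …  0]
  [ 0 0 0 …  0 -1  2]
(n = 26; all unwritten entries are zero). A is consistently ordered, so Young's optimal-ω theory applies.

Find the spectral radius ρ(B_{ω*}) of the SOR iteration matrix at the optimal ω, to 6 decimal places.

B_J for the 26×26 system has eigenvalues cos(kπ/27); ρ_J = cos(π/27) = 0.993238.
√(1−ρ_J²) = |sin(π/27)| = 0.1160929
Young: ω* = 2/(1+√(1−ρ_J²)) = 2/(1+0.1160929) = 2/1.1160929 = 1.791966.
[ρ_SOR] ω* − 1 = 0.791966.

ρ_SOR = 0.791966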